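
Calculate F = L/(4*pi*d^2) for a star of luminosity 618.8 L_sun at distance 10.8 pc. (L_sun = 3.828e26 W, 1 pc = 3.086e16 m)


F = L / (4*pi*d^2) = 2.369e+29 / (4*pi*(3.333e+17)^2) = 1.697e-07

1.697e-07 W/m^2


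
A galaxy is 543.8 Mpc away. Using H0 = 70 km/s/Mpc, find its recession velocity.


v = H0 * d = 70 * 543.8 = 38066.0

38066.0 km/s


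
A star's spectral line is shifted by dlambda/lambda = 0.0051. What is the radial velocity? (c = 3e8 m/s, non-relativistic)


v = (dlambda/lambda) * c = 0.0051 * 3e8 = 1.530e+06

1.530e+06 m/s


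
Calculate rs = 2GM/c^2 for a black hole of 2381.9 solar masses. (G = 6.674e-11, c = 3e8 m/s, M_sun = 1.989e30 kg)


M = 2381.9 * 1.989e30 kg = 4.7375991e+33 kg. rs = 2GM/c^2 = 2 * 6.674e-11 * 4.7375991e+33 / (3e8)^2 = 7.026e+06

7.026e+06 m


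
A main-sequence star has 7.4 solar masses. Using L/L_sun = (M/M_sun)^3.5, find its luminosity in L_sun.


L/L_sun = (M/M_sun)^3.5 = 7.4^3.5 = 1102.3285

1102.3285 L_sun


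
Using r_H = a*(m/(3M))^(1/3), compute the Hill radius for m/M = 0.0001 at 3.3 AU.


r_H = a * (m/3M)^(1/3) = 3.3 * (0.0001/3)^(1/3) = 0.1062

0.1062 AU


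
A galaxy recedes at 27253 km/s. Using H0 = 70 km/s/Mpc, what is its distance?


d = v / H0 = 27253 / 70 = 389.3286

389.3286 Mpc


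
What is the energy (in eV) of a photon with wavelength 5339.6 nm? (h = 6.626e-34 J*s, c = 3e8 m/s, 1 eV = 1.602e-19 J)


E = hc/lambda = 6.626e-34 * 3e8 / 5.340e-06 = 3.723e-20 J = 0.2324 eV

0.2324 eV


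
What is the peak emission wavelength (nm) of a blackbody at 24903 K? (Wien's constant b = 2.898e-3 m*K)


lam_max = b / T = 2.898e-3 / 24903 = 1.164e-07 m = 116.3715 nm

116.3715 nm


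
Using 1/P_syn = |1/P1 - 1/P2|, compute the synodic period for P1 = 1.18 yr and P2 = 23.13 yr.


1/P_syn = |1/P1 - 1/P2| = |1/1.18 - 1/23.13| => P_syn = 1.2434

1.2434 years


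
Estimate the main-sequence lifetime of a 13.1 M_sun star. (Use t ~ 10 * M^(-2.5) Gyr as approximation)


t = 10 * M^(-2.5) = 10 * 13.1^(-2.5) = 0.0161

0.0161 Gyr


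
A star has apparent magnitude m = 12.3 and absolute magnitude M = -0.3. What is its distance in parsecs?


d = 10^((m - M + 5)/5) = 10^((12.3 - -0.3 + 5)/5) = 3311.3112

3311.3112 pc


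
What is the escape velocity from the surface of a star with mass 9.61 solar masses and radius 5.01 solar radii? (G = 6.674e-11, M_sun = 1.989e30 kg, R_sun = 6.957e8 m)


M = 9.61 * 1.989e30 kg = 1.911429e+31 kg; R = 5.01 * 6.957e8 m = 3.485457e+09 m. v_esc = sqrt(2GM/R) = sqrt(2 * 6.674e-11 * 1.911429e+31 / 3.485457e+09) = 855573.4906

855573.4906 m/s


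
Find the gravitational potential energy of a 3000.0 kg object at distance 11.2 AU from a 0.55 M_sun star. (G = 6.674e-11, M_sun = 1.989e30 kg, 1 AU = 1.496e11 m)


M = 0.55 * 1.989e30 kg = 1.09395e+30 kg; r = 11.2 AU * 1.496e11 m/AU = 1.67552e+12 m. U = -GM*m/r = -(6.674e-11 * 1.09395e+30 * 3000.0) / 1.67552e+12 = -1.307e+11

-1.307e+11 J


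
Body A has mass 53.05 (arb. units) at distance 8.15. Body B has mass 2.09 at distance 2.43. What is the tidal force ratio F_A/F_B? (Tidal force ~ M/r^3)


Ratio = (M1/r1^3) / (M2/r2^3) = (53.05/8.15^3) / (2.09/2.43^3) = 0.6728

0.6728


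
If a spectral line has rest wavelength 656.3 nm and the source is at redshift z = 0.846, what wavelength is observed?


lam_obs = lam_emit * (1 + z) = 656.3 * (1 + 0.846) = 1211.5298

1211.5298 nm


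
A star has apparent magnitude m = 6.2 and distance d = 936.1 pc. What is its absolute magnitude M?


M = m - 5*log10(d) + 5 = 6.2 - 5*log10(936.1) + 5 = -3.6566

-3.6566


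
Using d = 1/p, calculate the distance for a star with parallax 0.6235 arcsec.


d = 1/p = 1/0.6235 = 1.6038

1.6038 pc


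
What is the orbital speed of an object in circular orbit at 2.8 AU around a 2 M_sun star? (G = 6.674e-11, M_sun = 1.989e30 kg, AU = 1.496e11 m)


v = sqrt(GM/r) = sqrt(6.674e-11 * 3.978e+30 / 4.189e+11) = 25175.6492

25175.6492 m/s


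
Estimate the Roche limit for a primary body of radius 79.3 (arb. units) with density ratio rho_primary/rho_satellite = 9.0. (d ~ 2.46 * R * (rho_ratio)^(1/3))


d_Roche = 2.46 * 79.3 * 9.0^(1/3) = 405.7786

405.7786


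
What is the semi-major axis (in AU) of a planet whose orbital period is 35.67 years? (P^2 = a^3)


a = P^(2/3) = 35.67^(2/3) = 10.836

10.836 AU


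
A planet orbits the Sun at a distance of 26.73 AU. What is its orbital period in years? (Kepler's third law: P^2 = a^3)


P = a^(3/2) = 26.73^1.5 = 138.1969

138.1969 years


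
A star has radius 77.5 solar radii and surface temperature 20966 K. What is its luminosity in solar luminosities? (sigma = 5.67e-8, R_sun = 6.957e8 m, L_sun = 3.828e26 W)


R = 77.5 * 6.957e8 m = 5.391675e+10 m. L = 4*pi*R^2*sigma*T^4 = 4*pi*(5.391675e+10)^2 * 5.67e-8 * 20966^4 = 4.00223569e+32 W. L/L_sun = 4.00223569e+32 / 3.828e26 = 1.046e+06

1.046e+06 L_sun


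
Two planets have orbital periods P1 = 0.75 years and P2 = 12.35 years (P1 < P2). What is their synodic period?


1/P_syn = |1/P1 - 1/P2| = |1/0.75 - 1/12.35| => P_syn = 0.7985

0.7985 years


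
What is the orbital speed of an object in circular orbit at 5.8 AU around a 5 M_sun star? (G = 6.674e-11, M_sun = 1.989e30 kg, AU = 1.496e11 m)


v = sqrt(GM/r) = sqrt(6.674e-11 * 9.945e+30 / 8.677e+11) = 27657.6771

27657.6771 m/s


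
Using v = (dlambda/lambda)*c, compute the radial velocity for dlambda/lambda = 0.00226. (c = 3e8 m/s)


v = (dlambda/lambda) * c = 0.00226 * 3e8 = 678000.0

678000.0 m/s


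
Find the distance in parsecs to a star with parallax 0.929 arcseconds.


d = 1/p = 1/0.929 = 1.0764

1.0764 pc


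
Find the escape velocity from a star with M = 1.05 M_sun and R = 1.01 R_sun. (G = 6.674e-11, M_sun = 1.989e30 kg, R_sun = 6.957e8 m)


M = 1.05 * 1.989e30 kg = 2.08845e+30 kg; R = 1.01 * 6.957e8 m = 7.02657e+08 m. v_esc = sqrt(2GM/R) = sqrt(2 * 6.674e-11 * 2.08845e+30 / 7.02657e+08) = 629866.4143

629866.4143 m/s


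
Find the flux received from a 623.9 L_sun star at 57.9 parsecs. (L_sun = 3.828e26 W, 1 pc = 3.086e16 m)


F = L / (4*pi*d^2) = 2.388e+29 / (4*pi*(1.787e+18)^2) = 5.953e-09

5.953e-09 W/m^2


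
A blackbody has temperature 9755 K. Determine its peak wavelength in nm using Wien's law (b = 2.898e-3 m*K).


lam_max = b / T = 2.898e-3 / 9755 = 2.971e-07 m = 297.0784 nm

297.0784 nm


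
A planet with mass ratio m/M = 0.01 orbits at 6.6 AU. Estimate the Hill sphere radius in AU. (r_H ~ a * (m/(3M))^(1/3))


r_H = a * (m/3M)^(1/3) = 6.6 * (0.01/3)^(1/3) = 0.9859

0.9859 AU


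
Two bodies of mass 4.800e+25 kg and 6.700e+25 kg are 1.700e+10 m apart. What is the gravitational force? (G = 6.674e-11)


F = G*m1*m2/r^2 = 6.674e-11 * 4.800e+25 * 6.700e+25 / (1.700e+10)^2 = 6.674e-11 * 3.216e+51 / 2.890e+20 = 7.427e+20

7.427e+20 N


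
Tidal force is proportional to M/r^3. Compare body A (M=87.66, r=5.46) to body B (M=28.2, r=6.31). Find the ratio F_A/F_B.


Ratio = (M1/r1^3) / (M2/r2^3) = (87.66/5.46^3) / (28.2/6.31^3) = 4.798

4.798


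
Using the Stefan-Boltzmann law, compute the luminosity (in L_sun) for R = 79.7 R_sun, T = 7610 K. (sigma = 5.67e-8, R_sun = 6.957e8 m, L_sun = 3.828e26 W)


R = 79.7 * 6.957e8 m = 5.544729e+10 m. L = 4*pi*R^2*sigma*T^4 = 4*pi*(5.544729e+10)^2 * 5.67e-8 * 7610^4 = 7.3466982e+30 W. L/L_sun = 7.3466982e+30 / 3.828e26 = 19192.0016

19192.0016 L_sun


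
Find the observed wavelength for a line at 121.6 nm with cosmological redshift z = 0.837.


lam_obs = lam_emit * (1 + z) = 121.6 * (1 + 0.837) = 223.3792

223.3792 nm


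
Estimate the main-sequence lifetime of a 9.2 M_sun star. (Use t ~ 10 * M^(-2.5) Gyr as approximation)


t = 10 * M^(-2.5) = 10 * 9.2^(-2.5) = 0.039

0.039 Gyr


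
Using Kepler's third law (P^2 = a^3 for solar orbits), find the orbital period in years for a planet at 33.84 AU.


P = a^(3/2) = 33.84^1.5 = 196.8546

196.8546 years


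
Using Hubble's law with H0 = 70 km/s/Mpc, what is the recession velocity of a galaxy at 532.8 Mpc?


v = H0 * d = 70 * 532.8 = 37296.0

37296.0 km/s


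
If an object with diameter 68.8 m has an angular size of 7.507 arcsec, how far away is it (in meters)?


D = size / theta_rad, theta_rad = 7.507 * pi/(180*3600) = 3.639e-05, D = 1.890e+06

1.890e+06 m


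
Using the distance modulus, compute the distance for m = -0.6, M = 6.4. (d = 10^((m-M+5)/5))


d = 10^((m - M + 5)/5) = 10^((-0.6 - 6.4 + 5)/5) = 0.3981

0.3981 pc


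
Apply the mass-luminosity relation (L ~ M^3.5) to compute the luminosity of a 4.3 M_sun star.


L/L_sun = (M/M_sun)^3.5 = 4.3^3.5 = 164.8692

164.8692 L_sun


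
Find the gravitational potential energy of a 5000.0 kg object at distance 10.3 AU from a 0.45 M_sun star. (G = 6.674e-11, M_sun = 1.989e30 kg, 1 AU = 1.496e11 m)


M = 0.45 * 1.989e30 kg = 8.9505e+29 kg; r = 10.3 AU * 1.496e11 m/AU = 1.54088e+12 m. U = -GM*m/r = -(6.674e-11 * 8.9505e+29 * 5000.0) / 1.54088e+12 = -1.938e+11

-1.938e+11 J


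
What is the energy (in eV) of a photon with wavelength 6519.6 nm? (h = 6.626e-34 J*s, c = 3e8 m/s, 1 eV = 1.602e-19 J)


E = hc/lambda = 6.626e-34 * 3e8 / 6.520e-06 = 3.049e-20 J = 0.1903 eV

0.1903 eV


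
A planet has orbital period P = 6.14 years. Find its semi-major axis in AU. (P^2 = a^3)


a = P^(2/3) = 6.14^(2/3) = 3.3531

3.3531 AU


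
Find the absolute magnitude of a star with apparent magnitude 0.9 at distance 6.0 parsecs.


M = m - 5*log10(d) + 5 = 0.9 - 5*log10(6.0) + 5 = 2.0092

2.0092


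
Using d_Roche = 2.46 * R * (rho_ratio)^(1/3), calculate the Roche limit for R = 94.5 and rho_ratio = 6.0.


d_Roche = 2.46 * 94.5 * 6.0^(1/3) = 422.426

422.426


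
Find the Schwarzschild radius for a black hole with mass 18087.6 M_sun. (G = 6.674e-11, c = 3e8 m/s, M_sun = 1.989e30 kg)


M = 18087.6 * 1.989e30 kg = 3.59762364e+34 kg. rs = 2GM/c^2 = 2 * 6.674e-11 * 3.59762364e+34 / (3e8)^2 = 5.336e+07

5.336e+07 m


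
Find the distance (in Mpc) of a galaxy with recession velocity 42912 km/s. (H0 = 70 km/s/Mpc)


d = v / H0 = 42912 / 70 = 613.0286

613.0286 Mpc


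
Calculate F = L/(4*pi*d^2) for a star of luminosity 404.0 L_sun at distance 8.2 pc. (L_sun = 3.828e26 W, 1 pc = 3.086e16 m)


F = L / (4*pi*d^2) = 1.547e+29 / (4*pi*(2.531e+17)^2) = 1.922e-07

1.922e-07 W/m^2


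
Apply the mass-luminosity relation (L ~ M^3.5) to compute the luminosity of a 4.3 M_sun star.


L/L_sun = (M/M_sun)^3.5 = 4.3^3.5 = 164.8692

164.8692 L_sun


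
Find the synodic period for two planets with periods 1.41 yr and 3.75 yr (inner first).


1/P_syn = |1/P1 - 1/P2| = |1/1.41 - 1/3.75| => P_syn = 2.2596

2.2596 years


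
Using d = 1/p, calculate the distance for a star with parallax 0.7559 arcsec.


d = 1/p = 1/0.7559 = 1.3229

1.3229 pc


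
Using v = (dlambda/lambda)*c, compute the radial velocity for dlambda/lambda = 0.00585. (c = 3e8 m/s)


v = (dlambda/lambda) * c = 0.00585 * 3e8 = 1.755e+06

1.755e+06 m/s


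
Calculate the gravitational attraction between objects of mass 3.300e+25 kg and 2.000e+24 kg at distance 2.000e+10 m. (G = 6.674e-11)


F = G*m1*m2/r^2 = 6.674e-11 * 3.300e+25 * 2.000e+24 / (2.000e+10)^2 = 6.674e-11 * 6.600e+49 / 4.000e+20 = 1.101e+19

1.101e+19 N


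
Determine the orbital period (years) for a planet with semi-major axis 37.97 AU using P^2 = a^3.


P = a^(3/2) = 37.97^1.5 = 233.9704

233.9704 years


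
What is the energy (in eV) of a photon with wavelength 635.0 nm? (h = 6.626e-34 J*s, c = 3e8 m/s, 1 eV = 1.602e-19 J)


E = hc/lambda = 6.626e-34 * 3e8 / 6.350e-07 = 3.130e-19 J = 1.9541 eV

1.9541 eV


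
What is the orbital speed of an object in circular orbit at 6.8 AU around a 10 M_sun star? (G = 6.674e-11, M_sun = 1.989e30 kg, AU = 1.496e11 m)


v = sqrt(GM/r) = sqrt(6.674e-11 * 1.989e+31 / 1.017e+12) = 36123.5347

36123.5347 m/s


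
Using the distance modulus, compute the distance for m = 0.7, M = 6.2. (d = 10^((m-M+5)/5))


d = 10^((m - M + 5)/5) = 10^((0.7 - 6.2 + 5)/5) = 0.7943

0.7943 pc


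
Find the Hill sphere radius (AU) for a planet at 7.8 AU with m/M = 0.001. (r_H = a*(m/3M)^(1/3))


r_H = a * (m/3M)^(1/3) = 7.8 * (0.001/3)^(1/3) = 0.5408

0.5408 AU


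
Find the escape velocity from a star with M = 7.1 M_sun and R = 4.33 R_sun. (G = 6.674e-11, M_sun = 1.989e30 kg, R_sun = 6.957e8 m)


M = 7.1 * 1.989e30 kg = 1.41219e+31 kg; R = 4.33 * 6.957e8 m = 3.012381e+09 m. v_esc = sqrt(2GM/R) = sqrt(2 * 6.674e-11 * 1.41219e+31 / 3.012381e+09) = 791042.3138

791042.3138 m/s


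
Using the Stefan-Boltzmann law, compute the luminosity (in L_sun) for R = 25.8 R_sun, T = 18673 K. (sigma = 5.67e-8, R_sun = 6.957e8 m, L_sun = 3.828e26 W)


R = 25.8 * 6.957e8 m = 1.794906e+10 m. L = 4*pi*R^2*sigma*T^4 = 4*pi*(1.794906e+10)^2 * 5.67e-8 * 18673^4 = 2.790825808e+31 W. L/L_sun = 2.790825808e+31 / 3.828e26 = 72905.5854

72905.5854 L_sun


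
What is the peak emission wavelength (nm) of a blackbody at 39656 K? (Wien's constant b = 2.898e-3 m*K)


lam_max = b / T = 2.898e-3 / 39656 = 7.308e-08 m = 73.0785 nm

73.0785 nm


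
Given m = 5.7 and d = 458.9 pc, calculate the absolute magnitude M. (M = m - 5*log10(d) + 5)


M = m - 5*log10(d) + 5 = 5.7 - 5*log10(458.9) + 5 = -2.6086

-2.6086


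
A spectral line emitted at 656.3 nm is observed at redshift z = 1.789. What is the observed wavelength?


lam_obs = lam_emit * (1 + z) = 656.3 * (1 + 1.789) = 1830.4207

1830.4207 nm


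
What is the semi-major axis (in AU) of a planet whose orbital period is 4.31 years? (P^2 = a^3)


a = P^(2/3) = 4.31^(2/3) = 2.6484

2.6484 AU


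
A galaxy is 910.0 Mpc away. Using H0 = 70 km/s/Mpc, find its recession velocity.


v = H0 * d = 70 * 910.0 = 63700.0

63700.0 km/s


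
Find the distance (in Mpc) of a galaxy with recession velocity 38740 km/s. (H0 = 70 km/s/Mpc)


d = v / H0 = 38740 / 70 = 553.4286

553.4286 Mpc


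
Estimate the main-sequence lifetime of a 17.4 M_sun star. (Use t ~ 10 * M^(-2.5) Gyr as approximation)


t = 10 * M^(-2.5) = 10 * 17.4^(-2.5) = 0.0079

0.0079 Gyr


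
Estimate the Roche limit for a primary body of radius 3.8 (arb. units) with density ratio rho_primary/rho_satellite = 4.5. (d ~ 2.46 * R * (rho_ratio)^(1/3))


d_Roche = 2.46 * 3.8 * 4.5^(1/3) = 15.4332

15.4332


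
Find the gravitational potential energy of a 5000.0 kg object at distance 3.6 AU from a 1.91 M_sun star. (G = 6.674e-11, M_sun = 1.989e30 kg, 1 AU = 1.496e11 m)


M = 1.91 * 1.989e30 kg = 3.79899e+30 kg; r = 3.6 AU * 1.496e11 m/AU = 5.3856e+11 m. U = -GM*m/r = -(6.674e-11 * 3.79899e+30 * 5000.0) / 5.3856e+11 = -2.354e+12

-2.354e+12 J


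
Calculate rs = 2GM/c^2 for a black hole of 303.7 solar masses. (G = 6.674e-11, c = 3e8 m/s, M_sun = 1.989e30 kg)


M = 303.7 * 1.989e30 kg = 6.040593e+32 kg. rs = 2GM/c^2 = 2 * 6.674e-11 * 6.040593e+32 / (3e8)^2 = 895887.0596

895887.0596 m


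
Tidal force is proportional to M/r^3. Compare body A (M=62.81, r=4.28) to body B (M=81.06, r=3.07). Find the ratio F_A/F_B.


Ratio = (M1/r1^3) / (M2/r2^3) = (62.81/4.28^3) / (81.06/3.07^3) = 0.286

0.286


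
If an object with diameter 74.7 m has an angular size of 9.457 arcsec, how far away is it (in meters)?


D = size / theta_rad, theta_rad = 9.457 * pi/(180*3600) = 4.585e-05, D = 1.629e+06

1.629e+06 m


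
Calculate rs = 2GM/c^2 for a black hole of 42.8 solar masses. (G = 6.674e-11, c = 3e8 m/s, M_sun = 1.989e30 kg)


M = 42.8 * 1.989e30 kg = 8.51292e+31 kg. rs = 2GM/c^2 = 2 * 6.674e-11 * 8.51292e+31 / (3e8)^2 = 126256.0624

126256.0624 m


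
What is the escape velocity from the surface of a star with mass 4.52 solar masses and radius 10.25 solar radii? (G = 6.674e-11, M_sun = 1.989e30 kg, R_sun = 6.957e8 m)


M = 4.52 * 1.989e30 kg = 8.99028e+30 kg; R = 10.25 * 6.957e8 m = 7.130925e+09 m. v_esc = sqrt(2GM/R) = sqrt(2 * 6.674e-11 * 8.99028e+30 / 7.130925e+09) = 410224.6693

410224.6693 m/s


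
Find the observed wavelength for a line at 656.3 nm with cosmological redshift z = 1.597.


lam_obs = lam_emit * (1 + z) = 656.3 * (1 + 1.597) = 1704.4111

1704.4111 nm


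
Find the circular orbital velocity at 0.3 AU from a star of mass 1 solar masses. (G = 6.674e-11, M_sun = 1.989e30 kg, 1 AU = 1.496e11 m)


v = sqrt(GM/r) = sqrt(6.674e-11 * 1.989e+30 / 4.488e+10) = 54385.6181

54385.6181 m/s


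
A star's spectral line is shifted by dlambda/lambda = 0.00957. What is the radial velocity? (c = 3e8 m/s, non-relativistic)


v = (dlambda/lambda) * c = 0.00957 * 3e8 = 2.871e+06

2.871e+06 m/s


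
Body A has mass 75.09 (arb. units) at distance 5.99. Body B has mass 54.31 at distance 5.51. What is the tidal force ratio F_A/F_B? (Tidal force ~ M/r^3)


Ratio = (M1/r1^3) / (M2/r2^3) = (75.09/5.99^3) / (54.31/5.51^3) = 1.0762

1.0762


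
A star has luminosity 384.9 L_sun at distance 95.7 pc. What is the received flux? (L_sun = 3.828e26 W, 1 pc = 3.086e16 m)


F = L / (4*pi*d^2) = 1.473e+29 / (4*pi*(2.953e+18)^2) = 1.344e-09

1.344e-09 W/m^2


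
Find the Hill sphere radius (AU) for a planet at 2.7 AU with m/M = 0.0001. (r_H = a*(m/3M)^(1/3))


r_H = a * (m/3M)^(1/3) = 2.7 * (0.0001/3)^(1/3) = 0.0869

0.0869 AU


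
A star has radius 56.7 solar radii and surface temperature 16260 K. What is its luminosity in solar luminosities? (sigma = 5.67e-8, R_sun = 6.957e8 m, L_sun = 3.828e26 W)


R = 56.7 * 6.957e8 m = 3.944619e+10 m. L = 4*pi*R^2*sigma*T^4 = 4*pi*(3.944619e+10)^2 * 5.67e-8 * 16260^4 = 7.74970574e+31 W. L/L_sun = 7.74970574e+31 / 3.828e26 = 202447.9033

202447.9033 L_sun


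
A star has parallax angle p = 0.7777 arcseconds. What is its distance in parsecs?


d = 1/p = 1/0.7777 = 1.2858

1.2858 pc


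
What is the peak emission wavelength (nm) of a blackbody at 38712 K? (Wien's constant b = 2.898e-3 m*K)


lam_max = b / T = 2.898e-3 / 38712 = 7.486e-08 m = 74.8605 nm

74.8605 nm


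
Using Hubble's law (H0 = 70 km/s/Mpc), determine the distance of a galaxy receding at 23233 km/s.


d = v / H0 = 23233 / 70 = 331.9

331.9 Mpc


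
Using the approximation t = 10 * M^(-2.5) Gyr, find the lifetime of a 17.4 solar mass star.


t = 10 * M^(-2.5) = 10 * 17.4^(-2.5) = 0.0079

0.0079 Gyr


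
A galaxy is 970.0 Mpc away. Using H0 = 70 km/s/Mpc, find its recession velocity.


v = H0 * d = 70 * 970.0 = 67900.0

67900.0 km/s


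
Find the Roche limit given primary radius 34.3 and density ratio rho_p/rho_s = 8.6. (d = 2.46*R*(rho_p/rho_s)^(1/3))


d_Roche = 2.46 * 34.3 * 8.6^(1/3) = 172.8736

172.8736


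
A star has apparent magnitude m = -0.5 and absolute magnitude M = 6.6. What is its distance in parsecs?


d = 10^((m - M + 5)/5) = 10^((-0.5 - 6.6 + 5)/5) = 0.3802

0.3802 pc


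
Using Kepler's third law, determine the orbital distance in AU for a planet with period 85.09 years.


a = P^(2/3) = 85.09^(2/3) = 19.3458

19.3458 AU


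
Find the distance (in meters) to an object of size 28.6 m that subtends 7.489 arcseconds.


D = size / theta_rad, theta_rad = 7.489 * pi/(180*3600) = 3.631e-05, D = 787711.7718

787711.7718 m


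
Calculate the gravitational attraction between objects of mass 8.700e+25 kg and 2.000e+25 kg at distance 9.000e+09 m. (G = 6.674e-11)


F = G*m1*m2/r^2 = 6.674e-11 * 8.700e+25 * 2.000e+25 / (9.000e+09)^2 = 6.674e-11 * 1.740e+51 / 8.100e+19 = 1.434e+21

1.434e+21 N


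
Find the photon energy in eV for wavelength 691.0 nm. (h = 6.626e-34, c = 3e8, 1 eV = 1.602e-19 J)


E = hc/lambda = 6.626e-34 * 3e8 / 6.910e-07 = 2.877e-19 J = 1.7957 eV

1.7957 eV


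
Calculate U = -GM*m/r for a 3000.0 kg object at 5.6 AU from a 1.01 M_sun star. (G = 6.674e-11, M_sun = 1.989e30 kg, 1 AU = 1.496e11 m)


M = 1.01 * 1.989e30 kg = 2.00889e+30 kg; r = 5.6 AU * 1.496e11 m/AU = 8.3776e+11 m. U = -GM*m/r = -(6.674e-11 * 2.00889e+30 * 3000.0) / 8.3776e+11 = -4.801e+11

-4.801e+11 J


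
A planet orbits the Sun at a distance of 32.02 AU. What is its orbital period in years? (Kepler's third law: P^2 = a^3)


P = a^(3/2) = 32.02^1.5 = 181.1891

181.1891 years


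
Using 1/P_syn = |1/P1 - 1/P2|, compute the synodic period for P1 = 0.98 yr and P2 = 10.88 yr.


1/P_syn = |1/P1 - 1/P2| = |1/0.98 - 1/10.88| => P_syn = 1.077

1.077 years


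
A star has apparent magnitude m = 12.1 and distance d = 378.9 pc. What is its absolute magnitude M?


M = m - 5*log10(d) + 5 = 12.1 - 5*log10(378.9) + 5 = 4.2074

4.2074


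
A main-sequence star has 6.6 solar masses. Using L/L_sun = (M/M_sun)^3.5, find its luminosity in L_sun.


L/L_sun = (M/M_sun)^3.5 = 6.6^3.5 = 738.5906

738.5906 L_sun


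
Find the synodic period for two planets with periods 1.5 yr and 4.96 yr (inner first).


1/P_syn = |1/P1 - 1/P2| = |1/1.5 - 1/4.96| => P_syn = 2.1503

2.1503 years


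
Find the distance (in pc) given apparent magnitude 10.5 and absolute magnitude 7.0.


d = 10^((m - M + 5)/5) = 10^((10.5 - 7.0 + 5)/5) = 50.1187

50.1187 pc


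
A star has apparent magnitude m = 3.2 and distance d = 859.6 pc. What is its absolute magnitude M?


M = m - 5*log10(d) + 5 = 3.2 - 5*log10(859.6) + 5 = -6.4715

-6.4715


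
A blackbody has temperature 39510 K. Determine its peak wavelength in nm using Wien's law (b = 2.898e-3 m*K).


lam_max = b / T = 2.898e-3 / 39510 = 7.335e-08 m = 73.3485 nm

73.3485 nm


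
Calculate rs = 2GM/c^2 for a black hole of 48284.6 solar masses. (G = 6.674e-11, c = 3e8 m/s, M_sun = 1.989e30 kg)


M = 48284.6 * 1.989e30 kg = 9.60380694e+34 kg. rs = 2GM/c^2 = 2 * 6.674e-11 * 9.60380694e+34 / (3e8)^2 = 1.424e+08

1.424e+08 m


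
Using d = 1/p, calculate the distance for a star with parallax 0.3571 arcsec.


d = 1/p = 1/0.3571 = 2.8003

2.8003 pc


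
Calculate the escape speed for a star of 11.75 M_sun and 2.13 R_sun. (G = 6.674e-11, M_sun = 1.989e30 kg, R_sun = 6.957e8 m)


M = 11.75 * 1.989e30 kg = 2.337075e+31 kg; R = 2.13 * 6.957e8 m = 1.481841e+09 m. v_esc = sqrt(2GM/R) = sqrt(2 * 6.674e-11 * 2.337075e+31 / 1.481841e+09) = 1.451e+06

1.451e+06 m/s


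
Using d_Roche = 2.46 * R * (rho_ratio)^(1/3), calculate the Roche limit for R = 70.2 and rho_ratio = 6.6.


d_Roche = 2.46 * 70.2 * 6.6^(1/3) = 323.9318

323.9318


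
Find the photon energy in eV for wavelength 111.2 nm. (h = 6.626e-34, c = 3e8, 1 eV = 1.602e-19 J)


E = hc/lambda = 6.626e-34 * 3e8 / 1.112e-07 = 1.788e-18 J = 11.1585 eV

11.1585 eV


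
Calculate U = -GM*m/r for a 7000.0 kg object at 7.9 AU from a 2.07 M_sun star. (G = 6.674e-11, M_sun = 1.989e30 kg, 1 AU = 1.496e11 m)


M = 2.07 * 1.989e30 kg = 4.11723e+30 kg; r = 7.9 AU * 1.496e11 m/AU = 1.18184e+12 m. U = -GM*m/r = -(6.674e-11 * 4.11723e+30 * 7000.0) / 1.18184e+12 = -1.628e+12

-1.628e+12 J


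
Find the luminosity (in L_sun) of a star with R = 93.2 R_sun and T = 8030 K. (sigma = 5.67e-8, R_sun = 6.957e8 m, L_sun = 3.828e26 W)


R = 93.2 * 6.957e8 m = 6.483924e+10 m. L = 4*pi*R^2*sigma*T^4 = 4*pi*(6.483924e+10)^2 * 5.67e-8 * 8030^4 = 1.245463302e+31 W. L/L_sun = 1.245463302e+31 / 3.828e26 = 32535.614

32535.614 L_sun


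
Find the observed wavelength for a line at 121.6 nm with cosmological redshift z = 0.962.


lam_obs = lam_emit * (1 + z) = 121.6 * (1 + 0.962) = 238.5792

238.5792 nm


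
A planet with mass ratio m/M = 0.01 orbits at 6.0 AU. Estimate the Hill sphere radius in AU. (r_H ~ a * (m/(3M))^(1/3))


r_H = a * (m/3M)^(1/3) = 6.0 * (0.01/3)^(1/3) = 0.8963

0.8963 AU


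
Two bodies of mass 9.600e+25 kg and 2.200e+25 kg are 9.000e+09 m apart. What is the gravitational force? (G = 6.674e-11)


F = G*m1*m2/r^2 = 6.674e-11 * 9.600e+25 * 2.200e+25 / (9.000e+09)^2 = 6.674e-11 * 2.112e+51 / 8.100e+19 = 1.740e+21

1.740e+21 N


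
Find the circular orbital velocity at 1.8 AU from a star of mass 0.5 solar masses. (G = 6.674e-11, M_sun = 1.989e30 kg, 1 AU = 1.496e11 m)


v = sqrt(GM/r) = sqrt(6.674e-11 * 9.945e+29 / 2.693e+11) = 15699.7756

15699.7756 m/s


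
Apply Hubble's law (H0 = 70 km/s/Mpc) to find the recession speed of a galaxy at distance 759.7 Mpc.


v = H0 * d = 70 * 759.7 = 53179.0

53179.0 km/s


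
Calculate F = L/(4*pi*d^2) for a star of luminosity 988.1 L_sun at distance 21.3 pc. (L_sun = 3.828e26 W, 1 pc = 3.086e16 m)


F = L / (4*pi*d^2) = 3.782e+29 / (4*pi*(6.573e+17)^2) = 6.966e-08

6.966e-08 W/m^2


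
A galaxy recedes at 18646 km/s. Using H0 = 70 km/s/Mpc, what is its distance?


d = v / H0 = 18646 / 70 = 266.3714

266.3714 Mpc


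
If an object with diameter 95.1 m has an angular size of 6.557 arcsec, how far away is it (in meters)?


D = size / theta_rad, theta_rad = 6.557 * pi/(180*3600) = 3.179e-05, D = 2.992e+06

2.992e+06 m


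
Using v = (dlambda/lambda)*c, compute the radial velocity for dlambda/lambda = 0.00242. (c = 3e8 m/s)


v = (dlambda/lambda) * c = 0.00242 * 3e8 = 726000.0

726000.0 m/s


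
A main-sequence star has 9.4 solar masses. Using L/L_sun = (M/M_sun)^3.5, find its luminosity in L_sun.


L/L_sun = (M/M_sun)^3.5 = 9.4^3.5 = 2546.5223

2546.5223 L_sun


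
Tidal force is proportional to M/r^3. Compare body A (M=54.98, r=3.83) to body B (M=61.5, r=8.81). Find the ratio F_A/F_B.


Ratio = (M1/r1^3) / (M2/r2^3) = (54.98/3.83^3) / (61.5/8.81^3) = 10.8808

10.8808


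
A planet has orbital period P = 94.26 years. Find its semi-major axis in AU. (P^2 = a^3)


a = P^(2/3) = 94.26^(2/3) = 20.7118

20.7118 AU


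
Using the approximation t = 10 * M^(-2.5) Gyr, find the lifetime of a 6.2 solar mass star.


t = 10 * M^(-2.5) = 10 * 6.2^(-2.5) = 0.1045

0.1045 Gyr


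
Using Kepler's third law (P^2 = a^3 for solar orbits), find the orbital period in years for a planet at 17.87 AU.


P = a^(3/2) = 17.87^1.5 = 75.5417

75.5417 years


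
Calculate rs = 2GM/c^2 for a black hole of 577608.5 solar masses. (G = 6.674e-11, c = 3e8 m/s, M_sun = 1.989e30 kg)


M = 577608.5 * 1.989e30 kg = 1.148863306e+36 kg. rs = 2GM/c^2 = 2 * 6.674e-11 * 1.148863306e+36 / (3e8)^2 = 1.704e+09

1.704e+09 m


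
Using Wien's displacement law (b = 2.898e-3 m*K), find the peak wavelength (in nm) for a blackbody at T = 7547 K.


lam_max = b / T = 2.898e-3 / 7547 = 3.840e-07 m = 383.9936 nm

383.9936 nm


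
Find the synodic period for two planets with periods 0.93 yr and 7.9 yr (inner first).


1/P_syn = |1/P1 - 1/P2| = |1/0.93 - 1/7.9| => P_syn = 1.0541

1.0541 years


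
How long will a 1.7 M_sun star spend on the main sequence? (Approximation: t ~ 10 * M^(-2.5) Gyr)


t = 10 * M^(-2.5) = 10 * 1.7^(-2.5) = 2.6539

2.6539 Gyr


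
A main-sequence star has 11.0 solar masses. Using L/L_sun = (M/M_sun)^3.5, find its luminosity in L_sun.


L/L_sun = (M/M_sun)^3.5 = 11.0^3.5 = 4414.4276

4414.4276 L_sun


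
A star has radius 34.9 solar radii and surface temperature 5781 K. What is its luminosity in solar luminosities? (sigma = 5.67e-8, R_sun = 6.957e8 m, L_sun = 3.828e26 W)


R = 34.9 * 6.957e8 m = 2.427993e+10 m. L = 4*pi*R^2*sigma*T^4 = 4*pi*(2.427993e+10)^2 * 5.67e-8 * 5781^4 = 4.691369727e+29 W. L/L_sun = 4.691369727e+29 / 3.828e26 = 1225.5407

1225.5407 L_sun


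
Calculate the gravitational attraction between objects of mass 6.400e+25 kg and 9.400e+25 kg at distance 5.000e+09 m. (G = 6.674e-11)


F = G*m1*m2/r^2 = 6.674e-11 * 6.400e+25 * 9.400e+25 / (5.000e+09)^2 = 6.674e-11 * 6.016e+51 / 2.500e+19 = 1.606e+22

1.606e+22 N


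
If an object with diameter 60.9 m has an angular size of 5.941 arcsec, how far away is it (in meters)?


D = size / theta_rad, theta_rad = 5.941 * pi/(180*3600) = 2.880e-05, D = 2.114e+06

2.114e+06 m


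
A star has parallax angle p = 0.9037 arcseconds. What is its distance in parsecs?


d = 1/p = 1/0.9037 = 1.1066

1.1066 pc


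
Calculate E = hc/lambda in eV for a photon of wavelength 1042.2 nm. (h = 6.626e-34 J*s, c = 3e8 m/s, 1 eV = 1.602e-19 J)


E = hc/lambda = 6.626e-34 * 3e8 / 1.042e-06 = 1.907e-19 J = 1.1906 eV

1.1906 eV


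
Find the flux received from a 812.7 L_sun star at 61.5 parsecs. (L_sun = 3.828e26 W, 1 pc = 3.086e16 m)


F = L / (4*pi*d^2) = 3.111e+29 / (4*pi*(1.898e+18)^2) = 6.873e-09

6.873e-09 W/m^2


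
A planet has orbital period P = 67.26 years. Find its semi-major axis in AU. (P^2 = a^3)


a = P^(2/3) = 67.26^(2/3) = 16.5388

16.5388 AU


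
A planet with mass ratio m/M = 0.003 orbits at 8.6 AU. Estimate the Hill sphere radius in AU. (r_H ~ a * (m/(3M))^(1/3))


r_H = a * (m/3M)^(1/3) = 8.6 * (0.003/3)^(1/3) = 0.86

0.86 AU


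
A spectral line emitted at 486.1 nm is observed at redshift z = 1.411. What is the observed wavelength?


lam_obs = lam_emit * (1 + z) = 486.1 * (1 + 1.411) = 1171.9871

1171.9871 nm


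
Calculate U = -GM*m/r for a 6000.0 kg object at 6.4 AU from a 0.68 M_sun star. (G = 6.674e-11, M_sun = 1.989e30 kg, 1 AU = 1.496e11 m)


M = 0.68 * 1.989e30 kg = 1.35252e+30 kg; r = 6.4 AU * 1.496e11 m/AU = 9.5744e+11 m. U = -GM*m/r = -(6.674e-11 * 1.35252e+30 * 6000.0) / 9.5744e+11 = -5.657e+11

-5.657e+11 J


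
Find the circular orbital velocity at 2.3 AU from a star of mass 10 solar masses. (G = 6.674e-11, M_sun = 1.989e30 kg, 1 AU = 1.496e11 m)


v = sqrt(GM/r) = sqrt(6.674e-11 * 1.989e+31 / 3.441e+11) = 62112.7529

62112.7529 m/s


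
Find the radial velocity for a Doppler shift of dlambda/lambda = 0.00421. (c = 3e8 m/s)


v = (dlambda/lambda) * c = 0.00421 * 3e8 = 1.263e+06

1.263e+06 m/s


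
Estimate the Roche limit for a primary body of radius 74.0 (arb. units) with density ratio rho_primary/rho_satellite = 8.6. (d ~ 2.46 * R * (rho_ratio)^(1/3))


d_Roche = 2.46 * 74.0 * 8.6^(1/3) = 372.9635

372.9635


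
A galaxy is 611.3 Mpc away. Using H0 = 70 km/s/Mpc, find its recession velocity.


v = H0 * d = 70 * 611.3 = 42791.0

42791.0 km/s


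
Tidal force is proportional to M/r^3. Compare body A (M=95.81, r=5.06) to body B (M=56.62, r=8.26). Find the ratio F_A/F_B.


Ratio = (M1/r1^3) / (M2/r2^3) = (95.81/5.06^3) / (56.62/8.26^3) = 7.3609

7.3609


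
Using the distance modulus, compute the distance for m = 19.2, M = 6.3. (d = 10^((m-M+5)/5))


d = 10^((m - M + 5)/5) = 10^((19.2 - 6.3 + 5)/5) = 3801.894

3801.894 pc


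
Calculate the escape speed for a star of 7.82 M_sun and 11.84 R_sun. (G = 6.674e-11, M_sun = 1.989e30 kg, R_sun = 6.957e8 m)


M = 7.82 * 1.989e30 kg = 1.555398e+31 kg; R = 11.84 * 6.957e8 m = 8.237088e+09 m. v_esc = sqrt(2GM/R) = sqrt(2 * 6.674e-11 * 1.555398e+31 / 8.237088e+09) = 502044.2694

502044.2694 m/s


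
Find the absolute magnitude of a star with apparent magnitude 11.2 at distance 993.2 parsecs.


M = m - 5*log10(d) + 5 = 11.2 - 5*log10(993.2) + 5 = 1.2148

1.2148


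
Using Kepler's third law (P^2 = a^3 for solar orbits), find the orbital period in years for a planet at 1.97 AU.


P = a^(3/2) = 1.97^1.5 = 2.765

2.765 years


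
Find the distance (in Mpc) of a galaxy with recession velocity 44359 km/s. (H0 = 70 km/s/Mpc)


d = v / H0 = 44359 / 70 = 633.7

633.7 Mpc


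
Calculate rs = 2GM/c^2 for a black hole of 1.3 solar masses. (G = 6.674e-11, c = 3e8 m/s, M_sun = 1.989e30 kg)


M = 1.3 * 1.989e30 kg = 2.5857e+30 kg. rs = 2GM/c^2 = 2 * 6.674e-11 * 2.5857e+30 / (3e8)^2 = 3834.8804

3834.8804 m


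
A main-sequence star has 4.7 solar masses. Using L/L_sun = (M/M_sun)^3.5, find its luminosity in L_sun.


L/L_sun = (M/M_sun)^3.5 = 4.7^3.5 = 225.0829

225.0829 L_sun


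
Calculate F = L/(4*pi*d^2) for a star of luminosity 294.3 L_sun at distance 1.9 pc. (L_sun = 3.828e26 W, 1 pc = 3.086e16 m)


F = L / (4*pi*d^2) = 1.127e+29 / (4*pi*(5.863e+16)^2) = 2.608e-06

2.608e-06 W/m^2


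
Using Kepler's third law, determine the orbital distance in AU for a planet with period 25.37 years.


a = P^(2/3) = 25.37^(2/3) = 8.634

8.634 AU


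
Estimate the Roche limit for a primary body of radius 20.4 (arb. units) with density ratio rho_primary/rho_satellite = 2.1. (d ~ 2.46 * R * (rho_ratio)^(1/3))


d_Roche = 2.46 * 20.4 * 2.1^(1/3) = 64.2646

64.2646


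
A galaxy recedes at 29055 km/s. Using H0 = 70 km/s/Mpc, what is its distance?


d = v / H0 = 29055 / 70 = 415.0714

415.0714 Mpc


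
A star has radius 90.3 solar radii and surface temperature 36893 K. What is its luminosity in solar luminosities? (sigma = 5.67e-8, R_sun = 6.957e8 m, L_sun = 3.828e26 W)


R = 90.3 * 6.957e8 m = 6.282171e+10 m. L = 4*pi*R^2*sigma*T^4 = 4*pi*(6.282171e+10)^2 * 5.67e-8 * 36893^4 = 5.209407341e+33 W. L/L_sun = 5.209407341e+33 / 3.828e26 = 1.361e+07

1.361e+07 L_sun


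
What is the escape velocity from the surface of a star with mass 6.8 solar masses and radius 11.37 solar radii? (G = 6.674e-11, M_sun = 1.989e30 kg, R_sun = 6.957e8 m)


M = 6.8 * 1.989e30 kg = 1.35252e+31 kg; R = 11.37 * 6.957e8 m = 7.910109e+09 m. v_esc = sqrt(2GM/R) = sqrt(2 * 6.674e-11 * 1.35252e+31 / 7.910109e+09) = 477736.8183

477736.8183 m/s


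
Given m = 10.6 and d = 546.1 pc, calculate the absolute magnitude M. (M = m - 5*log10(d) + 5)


M = m - 5*log10(d) + 5 = 10.6 - 5*log10(546.1) + 5 = 1.9136

1.9136


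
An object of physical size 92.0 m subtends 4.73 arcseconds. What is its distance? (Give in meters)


D = size / theta_rad, theta_rad = 4.73 * pi/(180*3600) = 2.293e-05, D = 4.012e+06

4.012e+06 m


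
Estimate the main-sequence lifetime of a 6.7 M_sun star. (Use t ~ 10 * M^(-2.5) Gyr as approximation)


t = 10 * M^(-2.5) = 10 * 6.7^(-2.5) = 0.0861

0.0861 Gyr


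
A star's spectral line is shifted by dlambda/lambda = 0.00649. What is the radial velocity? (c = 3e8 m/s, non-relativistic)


v = (dlambda/lambda) * c = 0.00649 * 3e8 = 1.947e+06

1.947e+06 m/s


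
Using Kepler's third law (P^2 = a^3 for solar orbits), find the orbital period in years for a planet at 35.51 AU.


P = a^(3/2) = 35.51^1.5 = 211.605

211.605 years


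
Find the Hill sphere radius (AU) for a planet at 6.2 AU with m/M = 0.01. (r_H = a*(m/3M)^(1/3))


r_H = a * (m/3M)^(1/3) = 6.2 * (0.01/3)^(1/3) = 0.9262

0.9262 AU


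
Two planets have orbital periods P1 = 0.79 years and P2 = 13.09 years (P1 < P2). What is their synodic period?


1/P_syn = |1/P1 - 1/P2| = |1/0.79 - 1/13.09| => P_syn = 0.8407

0.8407 years


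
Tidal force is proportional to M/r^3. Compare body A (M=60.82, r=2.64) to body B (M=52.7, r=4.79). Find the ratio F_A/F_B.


Ratio = (M1/r1^3) / (M2/r2^3) = (60.82/2.64^3) / (52.7/4.79^3) = 6.8934

6.8934


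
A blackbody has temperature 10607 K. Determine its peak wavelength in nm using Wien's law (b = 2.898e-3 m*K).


lam_max = b / T = 2.898e-3 / 10607 = 2.732e-07 m = 273.2158 nm

273.2158 nm


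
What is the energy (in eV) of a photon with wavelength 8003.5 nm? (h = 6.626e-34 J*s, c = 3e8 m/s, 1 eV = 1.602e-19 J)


E = hc/lambda = 6.626e-34 * 3e8 / 8.004e-06 = 2.484e-20 J = 0.155 eV

0.155 eV


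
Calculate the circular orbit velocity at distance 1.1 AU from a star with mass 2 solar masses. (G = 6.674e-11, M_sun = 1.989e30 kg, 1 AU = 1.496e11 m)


v = sqrt(GM/r) = sqrt(6.674e-11 * 3.978e+30 / 1.646e+11) = 40166.4409

40166.4409 m/s


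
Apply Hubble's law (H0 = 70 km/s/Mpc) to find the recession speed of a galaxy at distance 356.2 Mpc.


v = H0 * d = 70 * 356.2 = 24934.0

24934.0 km/s


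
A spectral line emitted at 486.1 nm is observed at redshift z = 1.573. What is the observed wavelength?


lam_obs = lam_emit * (1 + z) = 486.1 * (1 + 1.573) = 1250.7353

1250.7353 nm


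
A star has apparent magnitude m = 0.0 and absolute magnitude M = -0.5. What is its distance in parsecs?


d = 10^((m - M + 5)/5) = 10^((0.0 - -0.5 + 5)/5) = 12.5893

12.5893 pc


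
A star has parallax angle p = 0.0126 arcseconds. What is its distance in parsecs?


d = 1/p = 1/0.0126 = 79.3651

79.3651 pc


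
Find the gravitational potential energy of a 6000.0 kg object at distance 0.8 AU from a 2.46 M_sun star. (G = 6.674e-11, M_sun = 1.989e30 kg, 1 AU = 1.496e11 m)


M = 2.46 * 1.989e30 kg = 4.89294e+30 kg; r = 0.8 AU * 1.496e11 m/AU = 1.1968e+11 m. U = -GM*m/r = -(6.674e-11 * 4.89294e+30 * 6000.0) / 1.1968e+11 = -1.637e+13

-1.637e+13 J


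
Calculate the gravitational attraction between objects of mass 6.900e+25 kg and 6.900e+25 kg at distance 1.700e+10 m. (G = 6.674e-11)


F = G*m1*m2/r^2 = 6.674e-11 * 6.900e+25 * 6.900e+25 / (1.700e+10)^2 = 6.674e-11 * 4.761e+51 / 2.890e+20 = 1.099e+21

1.099e+21 N


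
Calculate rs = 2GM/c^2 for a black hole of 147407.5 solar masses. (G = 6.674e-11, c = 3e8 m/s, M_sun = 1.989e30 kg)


M = 147407.5 * 1.989e30 kg = 2.931935175e+35 kg. rs = 2GM/c^2 = 2 * 6.674e-11 * 2.931935175e+35 / (3e8)^2 = 4.348e+08

4.348e+08 m


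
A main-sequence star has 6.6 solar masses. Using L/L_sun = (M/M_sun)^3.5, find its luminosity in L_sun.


L/L_sun = (M/M_sun)^3.5 = 6.6^3.5 = 738.5906

738.5906 L_sun


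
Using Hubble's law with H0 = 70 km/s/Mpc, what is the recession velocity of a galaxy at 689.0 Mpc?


v = H0 * d = 70 * 689.0 = 48230.0

48230.0 km/s


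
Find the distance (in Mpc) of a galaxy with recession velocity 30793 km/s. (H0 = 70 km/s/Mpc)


d = v / H0 = 30793 / 70 = 439.9

439.9 Mpc


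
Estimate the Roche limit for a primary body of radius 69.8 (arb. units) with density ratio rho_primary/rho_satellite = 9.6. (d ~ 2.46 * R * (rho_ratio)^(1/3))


d_Roche = 2.46 * 69.8 * 9.6^(1/3) = 364.934

364.934


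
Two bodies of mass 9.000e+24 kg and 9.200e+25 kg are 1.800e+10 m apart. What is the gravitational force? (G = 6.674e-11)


F = G*m1*m2/r^2 = 6.674e-11 * 9.000e+24 * 9.200e+25 / (1.800e+10)^2 = 6.674e-11 * 8.280e+50 / 3.240e+20 = 1.706e+20

1.706e+20 N


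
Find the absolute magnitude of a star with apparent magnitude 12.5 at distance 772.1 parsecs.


M = m - 5*log10(d) + 5 = 12.5 - 5*log10(772.1) + 5 = 3.0616

3.0616


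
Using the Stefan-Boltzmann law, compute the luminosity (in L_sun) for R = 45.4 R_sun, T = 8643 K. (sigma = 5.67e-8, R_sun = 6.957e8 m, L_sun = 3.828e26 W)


R = 45.4 * 6.957e8 m = 3.158478e+10 m. L = 4*pi*R^2*sigma*T^4 = 4*pi*(3.158478e+10)^2 * 5.67e-8 * 8643^4 = 3.966492956e+30 W. L/L_sun = 3.966492956e+30 / 3.828e26 = 10361.7893

10361.7893 L_sun


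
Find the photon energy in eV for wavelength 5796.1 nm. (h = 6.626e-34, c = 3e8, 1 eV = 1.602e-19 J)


E = hc/lambda = 6.626e-34 * 3e8 / 5.796e-06 = 3.430e-20 J = 0.2141 eV

0.2141 eV


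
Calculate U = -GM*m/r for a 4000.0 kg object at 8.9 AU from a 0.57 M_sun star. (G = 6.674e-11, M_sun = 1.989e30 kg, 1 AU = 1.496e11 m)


M = 0.57 * 1.989e30 kg = 1.13373e+30 kg; r = 8.9 AU * 1.496e11 m/AU = 1.33144e+12 m. U = -GM*m/r = -(6.674e-11 * 1.13373e+30 * 4000.0) / 1.33144e+12 = -2.273e+11

-2.273e+11 J


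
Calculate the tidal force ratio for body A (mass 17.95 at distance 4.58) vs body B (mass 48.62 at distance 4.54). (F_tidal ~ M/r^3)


Ratio = (M1/r1^3) / (M2/r2^3) = (17.95/4.58^3) / (48.62/4.54^3) = 0.3596

0.3596


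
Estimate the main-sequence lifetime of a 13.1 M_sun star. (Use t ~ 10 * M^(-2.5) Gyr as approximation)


t = 10 * M^(-2.5) = 10 * 13.1^(-2.5) = 0.0161

0.0161 Gyr


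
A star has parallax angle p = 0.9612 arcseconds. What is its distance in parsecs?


d = 1/p = 1/0.9612 = 1.0404

1.0404 pc


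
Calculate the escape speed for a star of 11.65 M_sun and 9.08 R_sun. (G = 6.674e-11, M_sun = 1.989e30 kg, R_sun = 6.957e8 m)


M = 11.65 * 1.989e30 kg = 2.317185e+31 kg; R = 9.08 * 6.957e8 m = 6.316956e+09 m. v_esc = sqrt(2GM/R) = sqrt(2 * 6.674e-11 * 2.317185e+31 / 6.316956e+09) = 699736.4982

699736.4982 m/s


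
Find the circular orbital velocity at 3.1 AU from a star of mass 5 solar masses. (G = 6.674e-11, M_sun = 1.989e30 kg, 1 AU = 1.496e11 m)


v = sqrt(GM/r) = sqrt(6.674e-11 * 9.945e+30 / 4.638e+11) = 37831.0897

37831.0897 m/s
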